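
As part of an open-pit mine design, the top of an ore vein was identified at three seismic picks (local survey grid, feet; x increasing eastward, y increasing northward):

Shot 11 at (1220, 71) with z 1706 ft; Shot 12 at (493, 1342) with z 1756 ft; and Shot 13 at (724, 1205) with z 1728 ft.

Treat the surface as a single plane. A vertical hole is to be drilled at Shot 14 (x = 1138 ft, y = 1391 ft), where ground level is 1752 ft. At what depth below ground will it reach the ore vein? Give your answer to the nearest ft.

94 ft

Two edge vectors: Shot 11→Shot 12 = (-727, 1271, 50), Shot 11→Shot 13 = (-496, 1134, 22).
Normal n = (Shot 11→Shot 12) × (Shot 11→Shot 13) = (-28738, -8806, -194002).
So ∂z/∂x = −n_x/n_z = −0.14813 and ∂z/∂y = −n_y/n_z = −0.04539.
Intercept c from Shot 11: 1706 + 180.72 + 3.22 = 1889.94.
At (1138, 1391): z_contact = −168.6 − 63.1 + 1889.94 = 1658.2 ft.
Depth below ground = 1752 − 1658.2 = 94 ft.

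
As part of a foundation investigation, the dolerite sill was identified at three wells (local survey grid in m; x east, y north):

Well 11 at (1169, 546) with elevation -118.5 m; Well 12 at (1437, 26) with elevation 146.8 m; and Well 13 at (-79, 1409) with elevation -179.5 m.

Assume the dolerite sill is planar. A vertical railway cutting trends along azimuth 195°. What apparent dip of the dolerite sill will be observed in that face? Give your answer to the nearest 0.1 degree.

Let the plane be z = a·x + b·y + c.
Well 12−Well 11: 268a − 520b = 265.3;  Well 13−Well 11: −1248a + 863b = −61.
Solving gives a = −0.47222, b = −0.75357.
Unit vector along 195° is (sin 195°, cos 195°) = (-0.2588, -0.9659).
Slope in that direction = a·(-0.2588) + b·(-0.9659) = 0.85011.
Apparent dip = arctan|0.85011| = 40.4° (true dip is 41.6°, so apparent ≤ true as expected).

40.4°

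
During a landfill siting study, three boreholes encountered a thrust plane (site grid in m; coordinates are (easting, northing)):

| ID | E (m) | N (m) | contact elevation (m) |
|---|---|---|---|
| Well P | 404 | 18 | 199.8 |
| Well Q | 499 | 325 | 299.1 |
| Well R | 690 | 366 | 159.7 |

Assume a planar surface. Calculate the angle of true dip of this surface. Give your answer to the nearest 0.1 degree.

46.1°

Let the plane be z = a·E + b·N + c.
Well Q−Well P: 95a + 307b = 99.3;  Well R−Well P: 286a + 348b = −40.1.
Solving gives a = −0.85615, b = 0.58838.
Gradient magnitude |∇z| = √(a² + b²) = √(0.73298 + 0.34620) = 1.03884.
True dip = arctan(1.03884) = 46.1°, dipping toward SE (azimuth ≈ 124°).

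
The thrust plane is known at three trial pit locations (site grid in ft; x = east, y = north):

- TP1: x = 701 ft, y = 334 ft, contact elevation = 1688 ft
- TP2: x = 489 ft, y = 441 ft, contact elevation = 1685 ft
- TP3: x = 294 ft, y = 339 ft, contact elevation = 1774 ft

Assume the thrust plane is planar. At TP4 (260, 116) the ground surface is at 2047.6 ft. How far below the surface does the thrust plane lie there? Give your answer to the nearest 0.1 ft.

164.1 ft

Let the plane be z = a·x + b·y + c.
TP2−TP1: −212a + 107b = −3;  TP3−TP1: −407a + 5b = 86.
Solving gives a = −0.21693, b = −0.45784.
Then c = 1688 − a·701 − b·334 = 1992.98.
At (260, 116): z_contact = −56.40 − 53.11 + 1992.98 = 1883.47 ft.
Depth below ground = 2047.6 − 1883.47 = 164.1 ft.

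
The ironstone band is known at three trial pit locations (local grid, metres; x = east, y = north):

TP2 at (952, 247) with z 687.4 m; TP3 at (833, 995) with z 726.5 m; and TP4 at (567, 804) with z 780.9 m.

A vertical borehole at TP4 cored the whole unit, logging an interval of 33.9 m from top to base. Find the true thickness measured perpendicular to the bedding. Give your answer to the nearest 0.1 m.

Let the plane be z = a·x + b·y + c.
TP3−TP2: −119a + 748b = 39.1;  TP4−TP2: −385a + 557b = 93.5.
Solving gives a = −0.21723, b = 0.01771.
|∇z| = √(a²+b²) = 0.21795, so dip δ = arctan(0.21795) = 12.30°.
True thickness = vertical thickness × cos δ = 33.9 × cos 12.30° = 33.1 m.

33.1 m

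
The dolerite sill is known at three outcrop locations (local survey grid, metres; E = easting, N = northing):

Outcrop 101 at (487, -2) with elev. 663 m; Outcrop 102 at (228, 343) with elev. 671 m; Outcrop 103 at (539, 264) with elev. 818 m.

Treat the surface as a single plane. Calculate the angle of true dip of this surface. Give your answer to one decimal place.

Let the plane be z = a·E + b·N + c.
Outcrop 102−Outcrop 101: −259a + 345b = 8;  Outcrop 103−Outcrop 101: 52a + 266b = 155.
Solving gives a = 0.59132, b = 0.46711.
Gradient magnitude |∇z| = √(a² + b²) = √(0.34966 + 0.21819) = 0.75356.
True dip = arctan(0.75356) = 37.0°, dipping toward SW (azimuth ≈ 232°).

37.0°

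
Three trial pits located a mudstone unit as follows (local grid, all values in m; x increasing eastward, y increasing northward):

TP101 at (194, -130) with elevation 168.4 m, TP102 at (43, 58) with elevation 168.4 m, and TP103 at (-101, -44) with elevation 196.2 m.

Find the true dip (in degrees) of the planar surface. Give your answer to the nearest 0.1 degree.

9.0°

Let the plane be z = a·x + b·y + c.
TP102−TP101: −151a + 188b = 0;  TP103−TP101: −295a + 86b = 27.8.
Solving gives a = −0.12305, b = −0.09883.
Gradient magnitude |∇z| = √(a² + b²) = √(0.01514 + 0.00977) = 0.15783.
True dip = arctan(0.15783) = 9.0°, dipping toward NE (azimuth ≈ 051°).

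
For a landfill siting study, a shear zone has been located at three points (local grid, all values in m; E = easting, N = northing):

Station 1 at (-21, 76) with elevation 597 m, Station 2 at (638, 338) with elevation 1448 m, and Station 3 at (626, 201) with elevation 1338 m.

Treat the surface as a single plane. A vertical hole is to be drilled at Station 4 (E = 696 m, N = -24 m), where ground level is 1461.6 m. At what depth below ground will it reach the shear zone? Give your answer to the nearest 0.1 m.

213.9 m

Let the plane be z = a·E + b·N + c.
Station 2−Station 1: 659a + 262b = 851;  Station 3−Station 1: 647a + 125b = 741.
Solving gives a = 1.00721, b = 0.71470.
Then c = 597 − a·-21 − b·76 = 563.83.
At (696, -24): z_contact = 701.02 − 17.15 + 563.83 = 1247.70 m.
Depth below ground = 1461.6 − 1247.70 = 213.9 m.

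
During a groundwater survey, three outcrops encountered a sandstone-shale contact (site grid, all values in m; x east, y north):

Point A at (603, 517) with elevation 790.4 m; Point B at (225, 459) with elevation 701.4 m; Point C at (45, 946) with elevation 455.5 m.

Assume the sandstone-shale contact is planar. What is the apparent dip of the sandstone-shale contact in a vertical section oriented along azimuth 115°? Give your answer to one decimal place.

Two edge vectors: Point A→Point B = (-378, -58, -89), Point A→Point C = (-558, 429, -334.9).
Normal n = (Point A→Point B) × (Point A→Point C) = (57605.2, -76930.2, -194526).
So ∂z/∂x = −n_x/n_z = 0.29613 and ∂z/∂y = −n_y/n_z = −0.39548.
Unit vector along 115° is (sin 115°, cos 115°) = (0.9063, -0.4226).
Slope in that direction = a·(0.9063) + b·(-0.4226) = 0.43552.
Apparent dip = arctan|0.43552| = 23.5° (true dip is 26.3°, so apparent ≤ true as expected).

23.5°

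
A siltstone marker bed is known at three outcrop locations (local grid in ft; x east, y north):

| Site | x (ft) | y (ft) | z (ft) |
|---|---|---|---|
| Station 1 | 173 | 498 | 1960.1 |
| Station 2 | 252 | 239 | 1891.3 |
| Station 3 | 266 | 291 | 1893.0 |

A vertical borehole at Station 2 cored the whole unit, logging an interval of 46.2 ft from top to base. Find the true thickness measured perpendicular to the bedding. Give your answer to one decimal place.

Two edge vectors: Station 1→Station 2 = (79, -259, -68.8), Station 1→Station 3 = (93, -207, -67.1).
Normal n = (Station 1→Station 2) × (Station 1→Station 3) = (3137.3, -1097.5, 7734).
So ∂z/∂x = −n_x/n_z = −0.40565 and ∂z/∂y = −n_y/n_z = 0.14191.
|∇z| = √(a²+b²) = 0.42976, so dip δ = arctan(0.42976) = 23.26°.
True thickness = vertical thickness × cos δ = 46.2 × cos 23.26° = 42.4 ft.

42.4 ft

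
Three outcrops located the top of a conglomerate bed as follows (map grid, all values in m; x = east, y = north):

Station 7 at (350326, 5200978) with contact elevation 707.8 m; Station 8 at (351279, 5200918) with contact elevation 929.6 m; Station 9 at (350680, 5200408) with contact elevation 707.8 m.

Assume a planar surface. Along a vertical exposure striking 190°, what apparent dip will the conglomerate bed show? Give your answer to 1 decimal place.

10.8°

Let the plane be z = a·x + b·y + c.
Station 8−Station 7: 953a − 60b = 221.8;  Station 9−Station 7: 354a − 570b = 0.
Solving gives a = 0.24221, b = 0.15042.
Unit vector along 190° is (sin 190°, cos 190°) = (-0.1736, -0.9848).
Slope in that direction = a·(-0.1736) + b·(-0.9848) = −0.19020.
Apparent dip = arctan|0.19020| = 10.8° (true dip is 15.9°, so apparent ≤ true as expected).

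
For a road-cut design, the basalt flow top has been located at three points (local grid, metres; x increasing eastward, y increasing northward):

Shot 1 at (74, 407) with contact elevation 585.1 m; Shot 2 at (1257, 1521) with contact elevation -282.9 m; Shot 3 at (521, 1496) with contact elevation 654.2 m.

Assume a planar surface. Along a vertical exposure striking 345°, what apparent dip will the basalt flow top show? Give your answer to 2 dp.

Two edge vectors: Shot 1→Shot 2 = (1183, 1114, -868), Shot 1→Shot 3 = (447, 1089, 69.1).
Normal n = (Shot 1→Shot 2) × (Shot 1→Shot 3) = (1022229.4, -469741.3, 790329).
So ∂z/∂x = −n_x/n_z = −1.29342 and ∂z/∂y = −n_y/n_z = 0.59436.
Unit vector along 345° is (sin 345°, cos 345°) = (-0.2588, 0.9659).
Slope in that direction = a·(-0.2588) + b·(0.9659) = 0.90887.
Apparent dip = arctan|0.90887| = 42.27° (true dip is 54.9°, so apparent ≤ true as expected).

42.27°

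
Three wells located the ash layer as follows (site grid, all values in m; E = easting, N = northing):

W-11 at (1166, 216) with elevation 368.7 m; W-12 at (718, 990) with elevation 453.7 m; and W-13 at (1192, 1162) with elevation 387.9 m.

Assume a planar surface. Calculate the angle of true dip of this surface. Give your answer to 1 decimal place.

8.5°

Let the plane be z = a·E + b·N + c.
W-12−W-11: −448a + 774b = 85;  W-13−W-11: 26a + 946b = 19.2.
Solving gives a = −0.14766, b = 0.02435.
Gradient magnitude |∇z| = √(a² + b²) = √(0.02180 + 0.00059) = 0.14965.
True dip = arctan(0.14965) = 8.5°, dipping toward E (azimuth ≈ 099°).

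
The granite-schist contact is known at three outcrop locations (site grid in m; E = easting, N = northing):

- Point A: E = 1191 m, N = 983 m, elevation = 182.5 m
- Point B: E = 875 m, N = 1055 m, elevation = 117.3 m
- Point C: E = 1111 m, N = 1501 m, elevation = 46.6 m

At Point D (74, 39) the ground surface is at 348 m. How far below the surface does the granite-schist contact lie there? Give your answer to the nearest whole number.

Let the plane be z = a·E + b·N + c.
Point B−Point A: −316a + 72b = −65.2;  Point C−Point A: −80a + 518b = −135.9.
Solving gives a = 0.15190, b = −0.23890.
Then c = 182.5 − a·1191 − b·983 = 236.43.
At (74, 39): z_contact = 11.2 − 9.3 + 236.43 = 238.3 m.
Depth below ground = 348 − 238.3 = 110 m.

110 m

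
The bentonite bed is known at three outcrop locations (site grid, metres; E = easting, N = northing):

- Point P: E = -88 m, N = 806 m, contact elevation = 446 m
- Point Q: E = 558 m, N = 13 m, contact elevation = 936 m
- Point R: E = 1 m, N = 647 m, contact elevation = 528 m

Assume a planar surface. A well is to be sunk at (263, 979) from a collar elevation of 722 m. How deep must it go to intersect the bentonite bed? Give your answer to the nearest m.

Two edge vectors: Point P→Point Q = (646, -793, 490), Point P→Point R = (89, -159, 82).
Normal n = (Point P→Point Q) × (Point P→Point R) = (12884, -9362, -32137).
So ∂z/∂E = −n_x/n_z = 0.40091 and ∂z/∂N = −n_y/n_z = −0.29132.
Intercept c from Point P: 446 + 35.28 + 234.80 = 716.08.
At (263, 979): z_contact = 105.4 − 285.2 + 716.08 = 536.3 m.
Depth below ground = 722 − 536.3 = 186 m.

186 m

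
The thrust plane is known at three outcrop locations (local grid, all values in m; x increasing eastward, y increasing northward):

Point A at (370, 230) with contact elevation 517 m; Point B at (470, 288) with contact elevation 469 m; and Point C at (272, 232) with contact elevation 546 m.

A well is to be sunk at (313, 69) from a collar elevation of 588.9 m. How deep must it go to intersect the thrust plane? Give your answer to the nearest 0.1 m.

5.3 m

Let the plane be z = a·x + b·y + c.
Point B−Point A: 100a + 58b = −48;  Point C−Point A: −98a + 2b = 29.
Solving gives a = −0.30218, b = −0.30659.
Then c = 517 − a·370 − b·230 = 699.32.
At (313, 69): z_contact = −94.58 − 21.15 + 699.32 = 583.59 m.
Depth below ground = 588.9 − 583.59 = 5.3 m.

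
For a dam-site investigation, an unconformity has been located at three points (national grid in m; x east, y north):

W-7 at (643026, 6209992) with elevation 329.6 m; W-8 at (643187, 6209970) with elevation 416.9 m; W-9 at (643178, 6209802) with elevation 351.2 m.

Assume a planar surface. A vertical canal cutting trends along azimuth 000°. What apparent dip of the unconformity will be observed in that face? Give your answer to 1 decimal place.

19.8°

Two edge vectors: W-7→W-8 = (161, -22, 87.3), W-7→W-9 = (152, -190, 21.6).
Normal n = (W-7→W-8) × (W-7→W-9) = (16111.8, 9792, -27246).
So ∂z/∂x = −n_x/n_z = 0.59135 and ∂z/∂y = −n_y/n_z = 0.35939.
Unit vector along 000° is (sin 0°, cos 0°) = (0.0000, 1.0000).
Slope in that direction = a·(0.0000) + b·(1.0000) = 0.35939.
Apparent dip = arctan|0.35939| = 19.8° (true dip is 34.7°, so apparent ≤ true as expected).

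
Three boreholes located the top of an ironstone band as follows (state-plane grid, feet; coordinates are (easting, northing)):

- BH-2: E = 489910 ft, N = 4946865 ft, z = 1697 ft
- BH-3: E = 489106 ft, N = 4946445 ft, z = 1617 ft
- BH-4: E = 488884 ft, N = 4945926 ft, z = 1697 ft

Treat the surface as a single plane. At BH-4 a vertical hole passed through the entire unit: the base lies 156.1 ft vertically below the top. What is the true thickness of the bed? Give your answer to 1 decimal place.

147.6 ft

Two edge vectors: BH-2→BH-3 = (-804, -420, -80), BH-2→BH-4 = (-1026, -939, 0).
Normal n = (BH-2→BH-3) × (BH-2→BH-4) = (-75120, 82080, 324036).
So ∂z/∂E = −n_x/n_z = 0.23183 and ∂z/∂N = −n_y/n_z = −0.25331.
|∇z| = √(a²+b²) = 0.34338, so dip δ = arctan(0.34338) = 18.95°.
True thickness = vertical thickness × cos δ = 156.1 × cos 18.95° = 147.6 ft.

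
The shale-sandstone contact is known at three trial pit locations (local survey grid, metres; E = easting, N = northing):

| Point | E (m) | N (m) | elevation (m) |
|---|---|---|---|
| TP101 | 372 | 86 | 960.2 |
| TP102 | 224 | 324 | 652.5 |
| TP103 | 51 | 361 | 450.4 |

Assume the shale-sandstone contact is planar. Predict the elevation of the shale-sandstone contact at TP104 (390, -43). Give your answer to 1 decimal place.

1063.0 m

Two edge vectors: TP101→TP102 = (-148, 238, -307.7), TP101→TP103 = (-321, 275, -509.8).
Normal n = (TP101→TP102) × (TP101→TP103) = (-36714.9, 23321.3, 35698).
So ∂z/∂E = −n_x/n_z = 1.02849 and ∂z/∂N = −n_y/n_z = −0.65329.
Intercept c from TP101: 960.2 − 382.60 + 56.18 = 633.79.
At (390, -43): z = 401.1 + 28.1 + 633.79 = 1063.0 m.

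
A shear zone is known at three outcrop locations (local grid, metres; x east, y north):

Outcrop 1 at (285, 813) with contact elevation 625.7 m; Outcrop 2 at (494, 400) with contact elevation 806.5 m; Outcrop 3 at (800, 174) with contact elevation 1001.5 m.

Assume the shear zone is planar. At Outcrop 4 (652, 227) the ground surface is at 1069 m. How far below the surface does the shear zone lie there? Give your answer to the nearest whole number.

Two edge vectors: Outcrop 1→Outcrop 2 = (209, -413, 180.8), Outcrop 1→Outcrop 3 = (515, -639, 375.8).
Normal n = (Outcrop 1→Outcrop 2) × (Outcrop 1→Outcrop 3) = (-39674.2, 14569.8, 79144).
So ∂z/∂x = −n_x/n_z = 0.50129 and ∂z/∂y = −n_y/n_z = −0.18409.
Intercept c from Outcrop 1: 625.7 − 142.87 + 149.67 = 632.50.
At (652, 227): z_contact = 326.8 − 41.8 + 632.50 = 917.6 m.
Depth below ground = 1069 − 917.6 = 151 m.

151 m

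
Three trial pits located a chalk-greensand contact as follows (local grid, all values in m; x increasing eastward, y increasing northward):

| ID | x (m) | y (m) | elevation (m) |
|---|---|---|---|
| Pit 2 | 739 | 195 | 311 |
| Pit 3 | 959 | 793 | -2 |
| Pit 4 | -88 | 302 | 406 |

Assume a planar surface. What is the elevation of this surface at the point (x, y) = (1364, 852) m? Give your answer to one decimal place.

Let the plane be z = a·x + b·y + c.
Pit 3−Pit 2: 220a + 598b = −313;  Pit 4−Pit 2: −827a + 107b = 95.
Solving gives a = −0.174297, b = −0.459289.
Then c = 311 − a·739 − b·195 = 529.37.
At (1364, 852): z = −237.7 − 391.3 + 529.37 = -99.7 m.

-99.7 m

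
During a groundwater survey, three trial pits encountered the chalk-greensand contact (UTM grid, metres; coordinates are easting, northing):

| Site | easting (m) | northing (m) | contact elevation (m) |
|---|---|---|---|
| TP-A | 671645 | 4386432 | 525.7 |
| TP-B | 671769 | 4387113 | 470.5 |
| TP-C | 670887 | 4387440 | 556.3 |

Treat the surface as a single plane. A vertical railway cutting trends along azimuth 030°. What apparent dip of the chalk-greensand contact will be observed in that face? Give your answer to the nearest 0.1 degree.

Two edge vectors: TP-A→TP-B = (124, 681, -55.2), TP-A→TP-C = (-758, 1008, 30.6).
Normal n = (TP-A→TP-B) × (TP-A→TP-C) = (76480.2, 38047.2, 641190).
So ∂z/∂easting = −n_x/n_z = −0.11928 and ∂z/∂northing = −n_y/n_z = −0.05934.
Unit vector along 030° is (sin 30°, cos 30°) = (0.5000, 0.8660).
Slope in that direction = a·(0.5000) + b·(0.8660) = −0.11103.
Apparent dip = arctan|0.11103| = 6.3° (true dip is 7.6°, so apparent ≤ true as expected).

6.3°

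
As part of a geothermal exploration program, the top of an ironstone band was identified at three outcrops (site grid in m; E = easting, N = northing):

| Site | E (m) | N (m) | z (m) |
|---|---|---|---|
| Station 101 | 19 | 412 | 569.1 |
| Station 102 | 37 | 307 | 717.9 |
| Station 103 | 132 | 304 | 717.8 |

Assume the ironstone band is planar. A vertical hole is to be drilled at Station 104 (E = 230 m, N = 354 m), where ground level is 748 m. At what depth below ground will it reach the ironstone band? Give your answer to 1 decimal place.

106.0 m

Two edge vectors: Station 101→Station 102 = (18, -105, 148.8), Station 101→Station 103 = (113, -108, 148.7).
Normal n = (Station 101→Station 102) × (Station 101→Station 103) = (456.9, 14137.8, 9921).
So ∂z/∂E = −n_x/n_z = −0.04605 and ∂z/∂N = −n_y/n_z = −1.42504.
Intercept c from Station 101: 569.1 + 0.88 + 587.12 = 1157.09.
At (230, 354): z_contact = −10.59 − 504.46 + 1157.09 = 642.03 m.
Depth below ground = 748 − 642.03 = 106.0 m.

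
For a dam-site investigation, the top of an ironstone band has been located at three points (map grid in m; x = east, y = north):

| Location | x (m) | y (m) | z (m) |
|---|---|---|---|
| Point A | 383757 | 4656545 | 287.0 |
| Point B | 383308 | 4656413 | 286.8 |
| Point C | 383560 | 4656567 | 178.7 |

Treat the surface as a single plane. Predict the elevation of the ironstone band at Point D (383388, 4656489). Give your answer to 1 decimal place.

215.8 m

Two edge vectors: Point A→Point B = (-449, -132, -0.2), Point A→Point C = (-197, 22, -108.3).
Normal n = (Point A→Point B) × (Point A→Point C) = (14300, -48587.3, -35882).
So ∂z/∂x = −n_x/n_z = 0.398528510 and ∂z/∂y = −n_y/n_z = −1.354085614.
Intercept c from Point A: 287 − 152938.11 + 6305360.60 = 6152709.49.
At (383388, 4656489): z = 152791.0 − 6305284.8 + 6152709.49 = 215.8 m.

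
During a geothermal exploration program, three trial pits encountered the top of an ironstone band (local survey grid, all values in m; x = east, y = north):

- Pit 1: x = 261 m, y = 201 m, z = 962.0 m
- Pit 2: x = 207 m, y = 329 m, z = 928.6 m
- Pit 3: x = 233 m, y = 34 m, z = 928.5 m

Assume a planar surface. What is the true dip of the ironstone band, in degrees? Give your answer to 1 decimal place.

Two edge vectors: Pit 1→Pit 2 = (-54, 128, -33.4), Pit 1→Pit 3 = (-28, -167, -33.5).
Normal n = (Pit 1→Pit 2) × (Pit 1→Pit 3) = (-9865.8, -873.8, 12602).
So ∂z/∂x = −n_x/n_z = 0.78288 and ∂z/∂y = −n_y/n_z = 0.06934.
Gradient magnitude |∇z| = √(a² + b²) = √(0.61289 + 0.00481) = 0.78594.
True dip = arctan(0.78594) = 38.2°, dipping toward W (azimuth ≈ 265°).

38.2°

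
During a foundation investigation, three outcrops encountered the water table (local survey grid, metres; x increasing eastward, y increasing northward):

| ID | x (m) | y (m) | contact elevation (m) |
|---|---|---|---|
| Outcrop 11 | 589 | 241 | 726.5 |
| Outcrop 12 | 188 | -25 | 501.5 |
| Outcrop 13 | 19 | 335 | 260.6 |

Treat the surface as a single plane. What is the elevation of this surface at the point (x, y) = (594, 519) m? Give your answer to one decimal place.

Let the plane be z = a·x + b·y + c.
Outcrop 12−Outcrop 11: −401a − 266b = −225;  Outcrop 13−Outcrop 11: −570a + 94b = −465.9.
Solving gives a = 0.76634, b = −0.30941.
Then c = 726.5 − a·589 − b·241 = 349.69.
At (594, 519): z = 455.2 − 160.6 + 349.69 = 644.3 m.

644.3 m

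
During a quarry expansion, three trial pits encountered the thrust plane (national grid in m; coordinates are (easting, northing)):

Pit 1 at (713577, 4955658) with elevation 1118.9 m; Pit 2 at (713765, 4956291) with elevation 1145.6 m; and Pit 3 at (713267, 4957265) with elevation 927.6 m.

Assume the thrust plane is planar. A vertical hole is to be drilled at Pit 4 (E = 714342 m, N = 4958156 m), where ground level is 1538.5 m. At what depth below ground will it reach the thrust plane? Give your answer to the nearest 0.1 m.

Let the plane be z = a·E + b·N + c.
Pit 2−Pit 1: 188a + 633b = 26.7;  Pit 3−Pit 1: −310a + 1607b = −191.3.
Solving gives a = 0.329088224, b = −0.055558588.
Then c = 1118.9 − a·713577 − b·4955658 = 41618.47.
At (714342, 4958156): z_contact = 235081.54 − 275468.15 + 41618.47 = 1231.87 m.
Depth below ground = 1538.5 − 1231.87 = 306.6 m.

306.6 m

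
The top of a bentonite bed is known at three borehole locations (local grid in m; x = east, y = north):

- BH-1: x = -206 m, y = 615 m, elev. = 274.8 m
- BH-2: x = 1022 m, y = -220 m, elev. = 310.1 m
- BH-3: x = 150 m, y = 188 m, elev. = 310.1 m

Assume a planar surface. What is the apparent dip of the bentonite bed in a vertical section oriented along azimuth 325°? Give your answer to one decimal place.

Two edge vectors: BH-1→BH-2 = (1228, -835, 35.3), BH-1→BH-3 = (356, -427, 35.3).
Normal n = (BH-1→BH-2) × (BH-1→BH-3) = (-14402.4, -30781.6, -227096).
So ∂z/∂x = −n_x/n_z = −0.06342 and ∂z/∂y = −n_y/n_z = −0.13554.
Unit vector along 325° is (sin 325°, cos 325°) = (-0.5736, 0.8192).
Slope in that direction = a·(-0.5736) + b·(0.8192) = −0.07466.
Apparent dip = arctan|0.07466| = 4.3° (true dip is 8.5°, so apparent ≤ true as expected).

4.3°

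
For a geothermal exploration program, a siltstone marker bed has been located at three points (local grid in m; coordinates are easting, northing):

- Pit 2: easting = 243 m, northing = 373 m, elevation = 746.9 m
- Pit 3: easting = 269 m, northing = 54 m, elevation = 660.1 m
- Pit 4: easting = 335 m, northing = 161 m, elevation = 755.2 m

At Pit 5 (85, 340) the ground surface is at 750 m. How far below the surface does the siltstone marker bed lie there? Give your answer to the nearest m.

Let the plane be z = a·easting + b·northing + c.
Pit 3−Pit 2: 26a − 319b = −86.8;  Pit 4−Pit 2: 92a − 212b = 8.3.
Solving gives a = 0.88309, b = 0.34408.
Then c = 746.9 − a·243 − b·373 = 403.97.
At (85, 340): z_contact = 75.1 + 117.0 + 403.97 = 596.0 m.
Depth below ground = 750 − 596.0 = 154 m.

154 m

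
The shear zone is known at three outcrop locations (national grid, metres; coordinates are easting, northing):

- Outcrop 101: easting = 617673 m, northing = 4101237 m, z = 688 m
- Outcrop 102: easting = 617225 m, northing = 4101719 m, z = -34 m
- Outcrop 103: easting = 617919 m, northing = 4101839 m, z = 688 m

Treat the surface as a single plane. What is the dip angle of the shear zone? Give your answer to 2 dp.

Two edge vectors: Outcrop 101→Outcrop 102 = (-448, 482, -722), Outcrop 101→Outcrop 103 = (246, 602, 0).
Normal n = (Outcrop 101→Outcrop 102) × (Outcrop 101→Outcrop 103) = (434644, -177612, -388268).
So ∂z/∂easting = −n_x/n_z = 1.11944 and ∂z/∂northing = −n_y/n_z = −0.45745.
Gradient magnitude |∇z| = √(a² + b²) = √(1.25315 + 0.20926) = 1.20930.
True dip = arctan(1.20930) = 50.41°, dipping toward WNW (azimuth ≈ 292°).

50.41°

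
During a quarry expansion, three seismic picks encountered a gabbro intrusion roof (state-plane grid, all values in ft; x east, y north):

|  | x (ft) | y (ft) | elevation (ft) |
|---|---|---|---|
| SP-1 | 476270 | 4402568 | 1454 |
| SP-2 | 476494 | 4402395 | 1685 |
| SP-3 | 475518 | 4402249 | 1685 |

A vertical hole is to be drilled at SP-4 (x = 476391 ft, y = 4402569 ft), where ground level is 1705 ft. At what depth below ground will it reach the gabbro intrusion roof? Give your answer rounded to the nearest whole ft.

Two edge vectors: SP-1→SP-2 = (224, -173, 231), SP-1→SP-3 = (-752, -319, 231).
Normal n = (SP-1→SP-2) × (SP-1→SP-3) = (33726, -225456, -201552).
So ∂z/∂x = −n_x/n_z = 0.16733151 and ∂z/∂y = −n_y/n_z = −1.11859967.
Intercept c from SP-1: 1454 − 79694.98 + 4924711.10 = 4846470.12.
At (476391, 4402569): z_contact = 79715.2 − 4924712.2 + 4846470.12 = 1473.1 ft.
Depth below ground = 1705 − 1473.1 = 232 ft.

232 ft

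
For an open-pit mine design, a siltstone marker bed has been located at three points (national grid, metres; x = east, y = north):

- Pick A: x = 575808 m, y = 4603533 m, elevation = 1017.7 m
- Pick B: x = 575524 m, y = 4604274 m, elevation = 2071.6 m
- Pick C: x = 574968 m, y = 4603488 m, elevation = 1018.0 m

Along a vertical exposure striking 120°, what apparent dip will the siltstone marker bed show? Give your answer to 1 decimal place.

Let the plane be z = a·x + b·y + c.
Pick B−Pick A: −284a + 741b = 1053.9;  Pick C−Pick A: −840a − 45b = 0.3.
Solving gives a = −0.07501, b = 1.39352.
Unit vector along 120° is (sin 120°, cos 120°) = (0.8660, -0.5000).
Slope in that direction = a·(0.8660) + b·(-0.5000) = −0.76172.
Apparent dip = arctan|0.76172| = 37.3° (true dip is 54.4°, so apparent ≤ true as expected).

37.3°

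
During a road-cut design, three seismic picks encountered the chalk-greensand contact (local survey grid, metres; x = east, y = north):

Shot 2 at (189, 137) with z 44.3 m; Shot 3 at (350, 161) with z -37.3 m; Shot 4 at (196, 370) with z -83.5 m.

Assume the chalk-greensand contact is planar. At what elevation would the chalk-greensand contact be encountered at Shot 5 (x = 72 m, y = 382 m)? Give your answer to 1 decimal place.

Let the plane be z = a·x + b·y + c.
Shot 3−Shot 2: 161a + 24b = −81.6;  Shot 4−Shot 2: 7a + 233b = −127.8.
Solving gives a = −0.42698, b = −0.53567.
Then c = 44.3 − a·189 − b·137 = 198.39.
At (72, 382): z = −30.7 − 204.6 + 198.39 = -37.0 m.

-37.0 m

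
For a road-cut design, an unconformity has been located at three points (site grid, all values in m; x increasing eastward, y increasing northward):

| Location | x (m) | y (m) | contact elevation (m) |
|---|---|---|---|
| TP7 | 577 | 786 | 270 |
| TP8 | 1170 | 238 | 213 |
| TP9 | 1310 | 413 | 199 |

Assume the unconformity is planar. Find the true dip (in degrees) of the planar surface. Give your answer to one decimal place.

Two edge vectors: TP7→TP8 = (593, -548, -57), TP7→TP9 = (733, -373, -71).
Normal n = (TP7→TP8) × (TP7→TP9) = (17647, 322, 180495).
So ∂z/∂x = −n_x/n_z = −0.09777 and ∂z/∂y = −n_y/n_z = −0.00178.
Gradient magnitude |∇z| = √(a² + b²) = √(0.00956 + 0.00000) = 0.09779.
True dip = arctan(0.09779) = 5.6°, dipping toward E (azimuth ≈ 089°).

5.6°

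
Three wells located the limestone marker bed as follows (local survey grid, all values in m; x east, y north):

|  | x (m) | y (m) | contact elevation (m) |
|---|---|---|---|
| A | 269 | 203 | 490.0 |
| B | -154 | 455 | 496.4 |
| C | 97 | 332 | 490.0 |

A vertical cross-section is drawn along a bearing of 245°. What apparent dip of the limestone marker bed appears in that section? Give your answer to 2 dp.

Let the plane be z = a·x + b·y + c.
B−A: −423a + 252b = 6.4;  C−A: −172a + 129b = 0.
Solving gives a = −0.07356, b = −0.09808.
Unit vector along 245° is (sin 245°, cos 245°) = (-0.9063, -0.4226).
Slope in that direction = a·(-0.9063) + b·(-0.4226) = 0.10812.
Apparent dip = arctan|0.10812| = 6.17° (true dip is 7.0°, so apparent ≤ true as expected).

6.17°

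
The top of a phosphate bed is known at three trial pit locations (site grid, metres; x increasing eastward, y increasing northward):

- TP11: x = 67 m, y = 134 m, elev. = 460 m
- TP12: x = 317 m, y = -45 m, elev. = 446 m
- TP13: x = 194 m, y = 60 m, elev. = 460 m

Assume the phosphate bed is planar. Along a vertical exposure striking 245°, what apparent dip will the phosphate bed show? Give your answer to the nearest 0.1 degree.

Two edge vectors: TP11→TP12 = (250, -179, -14), TP11→TP13 = (127, -74, 0).
Normal n = (TP11→TP12) × (TP11→TP13) = (-1036, -1778, 4233).
So ∂z/∂x = −n_x/n_z = 0.24474 and ∂z/∂y = −n_y/n_z = 0.42003.
Unit vector along 245° is (sin 245°, cos 245°) = (-0.9063, -0.4226).
Slope in that direction = a·(-0.9063) + b·(-0.4226) = −0.39933.
Apparent dip = arctan|0.39933| = 21.8° (true dip is 25.9°, so apparent ≤ true as expected).

21.8°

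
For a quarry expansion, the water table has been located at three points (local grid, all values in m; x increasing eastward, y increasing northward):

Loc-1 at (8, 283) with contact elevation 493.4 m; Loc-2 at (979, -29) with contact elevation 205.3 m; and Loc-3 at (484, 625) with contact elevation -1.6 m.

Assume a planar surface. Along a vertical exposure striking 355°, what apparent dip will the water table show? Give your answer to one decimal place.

33.7°

Let the plane be z = a·x + b·y + c.
Loc-2−Loc-1: 971a − 312b = −288.1;  Loc-3−Loc-1: 476a + 342b = −495.
Solving gives a = −0.52637, b = −0.71476.
Unit vector along 355° is (sin 355°, cos 355°) = (-0.0872, 0.9962).
Slope in that direction = a·(-0.0872) + b·(0.9962) = −0.66616.
Apparent dip = arctan|0.66616| = 33.7° (true dip is 41.6°, so apparent ≤ true as expected).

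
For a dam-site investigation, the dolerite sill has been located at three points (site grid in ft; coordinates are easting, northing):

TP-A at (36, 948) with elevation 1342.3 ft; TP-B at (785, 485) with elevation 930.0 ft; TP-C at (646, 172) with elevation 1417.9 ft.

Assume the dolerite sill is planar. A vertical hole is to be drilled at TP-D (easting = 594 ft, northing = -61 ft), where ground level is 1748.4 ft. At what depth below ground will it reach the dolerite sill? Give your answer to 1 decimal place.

28.4 ft

Two edge vectors: TP-A→TP-B = (749, -463, -412.3), TP-A→TP-C = (610, -776, 75.6).
Normal n = (TP-A→TP-B) × (TP-A→TP-C) = (-354947.6, -308127.4, -298794).
So ∂z/∂easting = −n_x/n_z = −1.18793 and ∂z/∂northing = −n_y/n_z = −1.03124.
Intercept c from TP-A: 1342.3 + 42.77 + 977.61 = 2362.68.
At (594, -61): z_contact = −705.63 + 62.91 + 2362.68 = 1719.95 ft.
Depth below ground = 1748.4 − 1719.95 = 28.4 ft.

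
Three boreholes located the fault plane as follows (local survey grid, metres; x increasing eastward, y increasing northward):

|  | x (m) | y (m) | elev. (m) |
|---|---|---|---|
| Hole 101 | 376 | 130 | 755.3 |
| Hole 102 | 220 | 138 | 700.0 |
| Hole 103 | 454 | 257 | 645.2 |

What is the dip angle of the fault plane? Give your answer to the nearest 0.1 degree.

Two edge vectors: Hole 101→Hole 102 = (-156, 8, -55.3), Hole 101→Hole 103 = (78, 127, -110.1).
Normal n = (Hole 101→Hole 102) × (Hole 101→Hole 103) = (6142.3, -21489, -20436).
So ∂z/∂x = −n_x/n_z = 0.30056 and ∂z/∂y = −n_y/n_z = −1.05153.
Gradient magnitude |∇z| = √(a² + b²) = √(0.09034 + 1.10571) = 1.09364.
True dip = arctan(1.09364) = 47.6°, dipping toward NNW (azimuth ≈ 344°).

47.6°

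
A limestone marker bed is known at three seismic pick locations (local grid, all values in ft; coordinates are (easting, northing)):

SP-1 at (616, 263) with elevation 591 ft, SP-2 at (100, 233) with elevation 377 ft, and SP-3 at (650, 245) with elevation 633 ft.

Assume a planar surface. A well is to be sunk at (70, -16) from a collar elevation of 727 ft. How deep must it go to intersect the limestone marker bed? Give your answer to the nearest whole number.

Let the plane be z = a·E + b·N + c.
SP-2−SP-1: −516a − 30b = −214;  SP-3−SP-1: 34a − 18b = 42.
Solving gives a = 0.49593, b = −1.39659.
Then c = 591 − a·616 − b·263 = 652.81.
At (70, -16): z_contact = 34.7 + 22.3 + 652.81 = 709.9 ft.
Depth below ground = 727 − 709.9 = 17 ft.

17 ft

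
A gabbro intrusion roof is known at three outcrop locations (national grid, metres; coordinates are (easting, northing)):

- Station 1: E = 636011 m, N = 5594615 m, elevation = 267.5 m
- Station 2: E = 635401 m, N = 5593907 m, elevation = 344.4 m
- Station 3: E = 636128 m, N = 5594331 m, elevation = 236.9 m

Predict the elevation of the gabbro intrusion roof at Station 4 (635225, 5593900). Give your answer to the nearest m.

374 m

Let the plane be z = a·E + b·N + c.
Station 2−Station 1: −610a − 708b = 76.9;  Station 3−Station 1: 117a − 284b = −30.6.
Solving gives a = −0.16988863, b = 0.03775715.
Then c = 267.5 − a·636011 − b·5594615 = −102918.18.
At (635225, 5593900): z = −107917.5 + 211209.7 − 102918.18 = 374.0 m.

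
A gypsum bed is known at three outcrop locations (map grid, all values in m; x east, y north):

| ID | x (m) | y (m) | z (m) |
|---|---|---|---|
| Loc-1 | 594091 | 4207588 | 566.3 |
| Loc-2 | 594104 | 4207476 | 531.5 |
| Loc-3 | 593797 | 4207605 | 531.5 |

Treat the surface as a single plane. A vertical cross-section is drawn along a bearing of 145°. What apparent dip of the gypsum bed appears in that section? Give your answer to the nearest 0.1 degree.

Two edge vectors: Loc-1→Loc-2 = (13, -112, -34.8), Loc-1→Loc-3 = (-294, 17, -34.8).
Normal n = (Loc-1→Loc-2) × (Loc-1→Loc-3) = (4489.2, 10683.6, -32707).
So ∂z/∂x = −n_x/n_z = 0.13726 and ∂z/∂y = −n_y/n_z = 0.32665.
Unit vector along 145° is (sin 145°, cos 145°) = (0.5736, -0.8192).
Slope in that direction = a·(0.5736) + b·(-0.8192) = −0.18885.
Apparent dip = arctan|0.18885| = 10.7° (true dip is 19.5°, so apparent ≤ true as expected).

10.7°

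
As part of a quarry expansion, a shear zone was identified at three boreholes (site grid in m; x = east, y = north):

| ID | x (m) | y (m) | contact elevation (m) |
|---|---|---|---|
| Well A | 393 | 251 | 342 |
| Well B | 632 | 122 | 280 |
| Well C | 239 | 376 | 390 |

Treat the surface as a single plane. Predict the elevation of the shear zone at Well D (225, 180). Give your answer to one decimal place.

354.5 m

Two edge vectors: Well A→Well B = (239, -129, -62), Well A→Well C = (-154, 125, 48).
Normal n = (Well A→Well B) × (Well A→Well C) = (1558, -1924, 10009).
So ∂z/∂x = −n_x/n_z = −0.15566 and ∂z/∂y = −n_y/n_z = 0.19223.
Intercept c from Well A: 342 + 61.17 − 48.25 = 354.93.
At (225, 180): z = −35.0 + 34.6 + 354.93 = 354.5 m.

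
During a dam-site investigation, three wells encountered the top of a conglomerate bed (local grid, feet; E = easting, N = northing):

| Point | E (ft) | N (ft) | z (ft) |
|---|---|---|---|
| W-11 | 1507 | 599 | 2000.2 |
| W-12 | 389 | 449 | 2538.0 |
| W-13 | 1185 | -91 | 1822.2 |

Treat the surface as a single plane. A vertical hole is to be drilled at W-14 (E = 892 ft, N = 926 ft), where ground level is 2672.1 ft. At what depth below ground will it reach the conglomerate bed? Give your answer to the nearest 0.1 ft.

165.3 ft

Let the plane be z = a·E + b·N + c.
W-12−W-11: −1118a − 150b = 537.8;  W-13−W-11: −322a − 690b = −178.
Solving gives a = −0.550091, b = 0.514680.
Then c = 2000.2 − a·1507 − b·599 = 2520.89.
At (892, 926): z_contact = −490.68 + 476.59 + 2520.89 = 2506.81 ft.
Depth below ground = 2672.1 − 2506.81 = 165.3 ft.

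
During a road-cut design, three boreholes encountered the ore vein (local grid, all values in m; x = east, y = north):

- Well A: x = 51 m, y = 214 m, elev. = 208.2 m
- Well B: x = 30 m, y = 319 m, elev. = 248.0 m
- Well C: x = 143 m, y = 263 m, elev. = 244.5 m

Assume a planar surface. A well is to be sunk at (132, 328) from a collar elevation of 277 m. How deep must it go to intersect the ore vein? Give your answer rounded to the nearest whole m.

Let the plane be z = a·x + b·y + c.
Well B−Well A: −21a + 105b = 39.8;  Well C−Well A: 92a + 49b = 36.3.
Solving gives a = 0.17413, b = 0.41387.
Then c = 208.2 − a·51 − b·214 = 110.75.
At (132, 328): z_contact = 23.0 + 135.8 + 110.75 = 269.5 m.
Depth below ground = 277 − 269.5 = 8 m.

8 m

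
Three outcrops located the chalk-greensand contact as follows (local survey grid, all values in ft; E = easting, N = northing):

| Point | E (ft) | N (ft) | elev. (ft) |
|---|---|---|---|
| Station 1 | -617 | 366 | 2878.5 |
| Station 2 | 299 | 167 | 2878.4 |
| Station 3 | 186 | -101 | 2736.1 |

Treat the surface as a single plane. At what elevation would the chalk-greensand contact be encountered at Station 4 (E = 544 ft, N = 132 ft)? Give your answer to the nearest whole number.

Two edge vectors: Station 1→Station 2 = (916, -199, -0.1), Station 1→Station 3 = (803, -467, -142.4).
Normal n = (Station 1→Station 2) × (Station 1→Station 3) = (28290.9, 130358.1, -267975).
So ∂z/∂E = −n_x/n_z = 0.10557 and ∂z/∂N = −n_y/n_z = 0.48646.
Intercept c from Station 1: 2878.5 + 65.14 − 178.04 = 2765.60.
At (544, 132): z = 57.4 + 64.2 + 2765.60 = 2887.2 ft.

2887 ft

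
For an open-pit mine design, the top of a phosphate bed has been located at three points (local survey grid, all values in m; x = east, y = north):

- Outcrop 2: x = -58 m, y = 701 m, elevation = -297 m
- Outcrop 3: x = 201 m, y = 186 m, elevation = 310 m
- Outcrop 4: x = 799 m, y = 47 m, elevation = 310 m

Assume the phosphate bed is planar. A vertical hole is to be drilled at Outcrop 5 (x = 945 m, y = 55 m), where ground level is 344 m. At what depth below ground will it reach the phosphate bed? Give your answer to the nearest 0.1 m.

90.0 m

Let the plane be z = a·x + b·y + c.
Outcrop 3−Outcrop 2: 259a − 515b = 607;  Outcrop 4−Outcrop 2: 857a − 654b = 607.
Solving gives a = −0.31023, b = −1.33466.
Then c = -297 − a·-58 − b·701 = 620.60.
At (945, 55): z_contact = −293.17 − 73.41 + 620.60 = 254.03 m.
Depth below ground = 344 − 254.03 = 90.0 m.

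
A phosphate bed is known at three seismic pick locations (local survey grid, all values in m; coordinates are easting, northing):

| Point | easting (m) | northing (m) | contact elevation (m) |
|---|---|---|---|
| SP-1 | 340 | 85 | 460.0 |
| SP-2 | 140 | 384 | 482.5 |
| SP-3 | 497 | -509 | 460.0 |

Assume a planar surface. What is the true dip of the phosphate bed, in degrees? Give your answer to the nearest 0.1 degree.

10.9°

Two edge vectors: SP-1→SP-2 = (-200, 299, 22.5), SP-1→SP-3 = (157, -594, 0).
Normal n = (SP-1→SP-2) × (SP-1→SP-3) = (13365, 3532.5, 71857).
So ∂z/∂easting = −n_x/n_z = −0.18599 and ∂z/∂northing = −n_y/n_z = −0.04916.
Gradient magnitude |∇z| = √(a² + b²) = √(0.03459 + 0.00242) = 0.19238.
True dip = arctan(0.19238) = 10.9°, dipping toward ENE (azimuth ≈ 075°).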